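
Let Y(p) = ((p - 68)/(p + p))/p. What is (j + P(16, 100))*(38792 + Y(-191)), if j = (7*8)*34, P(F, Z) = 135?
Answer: 5771066614155/72962 ≈ 7.9097e+7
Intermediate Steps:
j = 1904 (j = 56*34 = 1904)
Y(p) = (-68 + p)/(2*p²) (Y(p) = ((-68 + p)/((2*p)))/p = ((-68 + p)*(1/(2*p)))/p = ((-68 + p)/(2*p))/p = (-68 + p)/(2*p²))
(j + P(16, 100))*(38792 + Y(-191)) = (1904 + 135)*(38792 + (½)*(-68 - 191)/(-191)²) = 2039*(38792 + (½)*(1/36481)*(-259)) = 2039*(38792 - 259/72962) = 2039*(2830341645/72962) = 5771066614155/72962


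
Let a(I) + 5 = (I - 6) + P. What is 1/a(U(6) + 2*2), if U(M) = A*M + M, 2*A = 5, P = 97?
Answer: 1/111 ≈ 0.0090090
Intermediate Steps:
A = 5/2 (A = (½)*5 = 5/2 ≈ 2.5000)
U(M) = 7*M/2 (U(M) = 5*M/2 + M = 7*M/2)
a(I) = 86 + I (a(I) = -5 + ((I - 6) + 97) = -5 + ((-6 + I) + 97) = -5 + (91 + I) = 86 + I)
1/a(U(6) + 2*2) = 1/(86 + ((7/2)*6 + 2*2)) = 1/(86 + (21 + 4)) = 1/(86 + 25) = 1/111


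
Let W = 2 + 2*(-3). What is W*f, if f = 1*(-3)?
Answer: 12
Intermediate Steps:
W = -4 (W = 2 - 6 = -4)
f = -3
W*f = -4*(-3) = 12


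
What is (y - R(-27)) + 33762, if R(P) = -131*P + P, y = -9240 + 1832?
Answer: 22844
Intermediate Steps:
y = -7408
R(P) = -130*P
(y - R(-27)) + 33762 = (-7408 - (-130)*(-27)) + 33762 = (-7408 - 1*3510) + 33762 = (-7408 - 3510) + 33762 = -10918 + 33762 = 22844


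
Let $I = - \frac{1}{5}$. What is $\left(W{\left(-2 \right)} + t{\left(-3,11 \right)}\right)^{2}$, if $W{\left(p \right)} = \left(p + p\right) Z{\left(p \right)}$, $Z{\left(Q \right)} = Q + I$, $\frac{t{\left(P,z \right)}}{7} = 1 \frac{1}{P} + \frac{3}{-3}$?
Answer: $\frac{64}{225} \approx 0.28444$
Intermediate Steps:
$I = - \frac{1}{5}$ ($I = \left(-1\right) \frac{1}{5} = - \frac{1}{5} \approx -0.2$)
$t{\left(P,z \right)} = -7 + \frac{7}{P}$ ($t{\left(P,z \right)} = 7 \left(1 \frac{1}{P} + \frac{3}{-3}\right) = 7 \left(\frac{1}{P} + 3 \left(- \frac{1}{3}\right)\right) = 7 \left(\frac{1}{P} - 1\right) = 7 \left(-1 + \frac{1}{P}\right) = -7 + \frac{7}{P}$)
$Z{\left(Q \right)} = - \frac{1}{5} + Q$ ($Z{\left(Q \right)} = Q - \frac{1}{5} = - \frac{1}{5} + Q$)
$W{\left(p \right)} = 2 p \left(- \frac{1}{5} + p\right)$ ($W{\left(p \right)} = \left(p + p\right) \left(- \frac{1}{5} + p\right) = 2 p \left(- \frac{1}{5} + p\right)$)
$\left(W{\left(-2 \right)} + t{\left(-3,11 \right)}\right)^{2} = \left(\frac{2}{5} \left(-2\right) \left(-1 + 5 \left(-2\right)\right) - \left(7 - \frac{7}{-3}\right)\right)^{2} = \left(\frac{2}{5} \left(-2\right) \left(-1 - 10\right) + \left(-7 + 7 \left(- \frac{1}{3}\right)\right)\right)^{2} = \left(\frac{2}{5} \left(-2\right) \left(-11\right) - \frac{28}{3}\right)^{2} = \left(\frac{44}{5} - \frac{28}{3}\right)^{2} = \left(- \frac{8}{15}\right)^{2} = \frac{64}{225}$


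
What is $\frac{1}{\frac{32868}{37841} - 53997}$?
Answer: $- \frac{37841}{2043267609} \approx -1.852 \cdot 10^{-5}$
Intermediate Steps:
$\frac{1}{\frac{32868}{37841} - 53997} = \frac{1}{- \frac{2043267609}{37841}} = - \frac{37841}{2043267609}$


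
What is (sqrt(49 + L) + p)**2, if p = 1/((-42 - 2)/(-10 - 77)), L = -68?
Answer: -29215/1936 + 87*I*sqrt(19)/22 ≈ -15.09 + 17.237*I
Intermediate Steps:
p = 87/44 (p = 1/(-44/(-87)) = 1/(-44*(-1/87)) = 1/(44/87) = 87/44 ≈ 1.9773)
(sqrt(49 + L) + p)**2 = (sqrt(49 - 68) + 87/44)**2 = (sqrt(-19) + 87/44)**2 = (I*sqrt(19) + 87/44)**2 = (87/44 + I*sqrt(19))**2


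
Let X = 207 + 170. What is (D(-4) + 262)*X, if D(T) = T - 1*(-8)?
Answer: 100282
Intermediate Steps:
D(T) = 8 + T (D(T) = T + 8 = 8 + T)
X = 377
(D(-4) + 262)*X = ((8 - 4) + 262)*377 = (4 + 262)*377 = 266*377 = 100282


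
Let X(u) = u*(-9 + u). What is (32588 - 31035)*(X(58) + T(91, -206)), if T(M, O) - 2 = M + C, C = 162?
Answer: 4809641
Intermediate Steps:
T(M, O) = 164 + M (T(M, O) = 2 + (M + 162) = 2 + (162 + M) = 164 + M)
(32588 - 31035)*(X(58) + T(91, -206)) = (32588 - 31035)*(58*(-9 + 58) + (164 + 91)) = 1553*(58*49 + 255) = 1553*(2842 + 255) = 1553*3097 = 4809641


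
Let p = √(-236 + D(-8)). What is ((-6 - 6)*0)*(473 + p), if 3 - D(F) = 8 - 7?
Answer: 0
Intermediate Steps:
D(F) = 2 (D(F) = 3 - (8 - 7) = 3 - 1*1 = 3 - 1 = 2)
p = 3*I*√26 (p = √(-236 + 2) = √(-234) = 3*I*√26 ≈ 15.297*I)
((-6 - 6)*0)*(473 + p) = ((-6 - 6)*0)*(473 + 3*I*√26) = (-12*0)*(473 + 3*I*√26) = 0*(473 + 3*I*√26) = 0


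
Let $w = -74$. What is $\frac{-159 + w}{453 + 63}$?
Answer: $- \frac{233}{516} \approx -0.45155$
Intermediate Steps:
$\frac{-159 + w}{453 + 63} = \frac{-159 - 74}{453 + 63} = - \frac{233}{516}$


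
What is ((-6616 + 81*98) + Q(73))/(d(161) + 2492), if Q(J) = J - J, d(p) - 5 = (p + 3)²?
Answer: 1322/29393 ≈ 0.044977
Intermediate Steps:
d(p) = 5 + (3 + p)² (d(p) = 5 + (p + 3)² = 5 + (3 + p)²)
Q(J) = 0
((-6616 + 81*98) + Q(73))/(d(161) + 2492) = ((-6616 + 81*98) + 0)/((5 + (3 + 161)²) + 2492) = ((-6616 + 7938) + 0)/((5 + 164²) + 2492) = (1322 + 0)/((5 + 26896) + 2492) = 1322/(26901 + 2492) = 1322/29393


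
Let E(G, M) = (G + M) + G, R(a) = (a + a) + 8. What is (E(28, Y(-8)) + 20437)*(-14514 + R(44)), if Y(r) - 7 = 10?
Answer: -295713180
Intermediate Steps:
Y(r) = 17 (Y(r) = 7 + 10 = 17)
R(a) = 8 + 2*a (R(a) = 2*a + 8 = 8 + 2*a)
E(G, M) = M + 2*G
(E(28, Y(-8)) + 20437)*(-14514 + R(44)) = ((17 + 2*28) + 20437)*(-14514 + (8 + 2*44)) = ((17 + 56) + 20437)*(-14514 + (8 + 88)) = (73 + 20437)*(-14514 + 96) = 20510*(-14418) = -295713180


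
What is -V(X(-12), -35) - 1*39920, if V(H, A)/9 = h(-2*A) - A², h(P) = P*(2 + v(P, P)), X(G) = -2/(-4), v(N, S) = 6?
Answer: -33935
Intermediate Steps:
X(G) = ½ (X(G) = -2*(-¼) = ½)
h(P) = 8*P (h(P) = P*(2 + 6) = P*8 = 8*P)
V(H, A) = -144*A - 9*A² (V(H, A) = 9*(8*(-2*A) - A²) = 9*(-16*A - A²) = 9*(-A² - 16*A) = -144*A - 9*A²)
-V(X(-12), -35) - 1*39920 = -9*(-35)*(-16 - 1*(-35)) - 1*39920 = -9*(-35)*(-16 + 35) - 39920 = -9*(-35)*19 - 39920 = -1*(-5985) - 39920 = 5985 - 39920 = -33935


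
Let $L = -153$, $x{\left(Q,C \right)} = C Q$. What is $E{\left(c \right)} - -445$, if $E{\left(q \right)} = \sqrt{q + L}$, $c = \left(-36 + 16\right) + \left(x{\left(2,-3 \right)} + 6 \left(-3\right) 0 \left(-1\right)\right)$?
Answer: $445 + i \sqrt{179} \approx 445.0 + 13.379 i$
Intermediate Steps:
$c = -26$ ($c = \left(-36 + 16\right) + \left(\left(-3\right) 2 + 6 \left(-3\right) 0 \left(-1\right)\right) = -20 - \left(6 - 6 \cdot 0 \left(-1\right)\right) = -20 + \left(-6 + 6 \cdot 0\right) = -20 + \left(-6 + 0\right) = -20 - 6 = -26$)
$E{\left(q \right)} = \sqrt{-153 + q}$ ($E{\left(q \right)} = \sqrt{q - 153} = \sqrt{-153 + q}$)
$E{\left(c \right)} - -445 = \sqrt{-153 - 26} - -445 = \sqrt{-179} + 445 = i \sqrt{179} + 445 = 445 + i \sqrt{179}$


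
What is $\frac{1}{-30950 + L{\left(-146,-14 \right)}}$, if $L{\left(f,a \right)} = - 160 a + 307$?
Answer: $- \frac{1}{28403} \approx -3.5208 \cdot 10^{-5}$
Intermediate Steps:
$L{\left(f,a \right)} = 307 - 160 a$
$\frac{1}{-30950 + L{\left(-146,-14 \right)}} = \frac{1}{-30950 + \left(307 - -2240\right)} = \frac{1}{-30950 + \left(307 + 2240\right)} = \frac{1}{-30950 + 2547} = \frac{1}{-28403} = - \frac{1}{28403}$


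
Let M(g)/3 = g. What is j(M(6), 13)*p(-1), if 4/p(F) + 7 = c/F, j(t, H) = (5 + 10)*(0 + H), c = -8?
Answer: 780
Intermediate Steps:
M(g) = 3*g
j(t, H) = 15*H
p(F) = 4/(-7 - 8/F)
j(M(6), 13)*p(-1) = (15*13)*(-4*(-1)/(8 + 7*(-1))) = 195*(-4*(-1)/(8 - 7)) = 195*(-4*(-1)/1) = 195*(-4*(-1)*1) = 195*4 = 780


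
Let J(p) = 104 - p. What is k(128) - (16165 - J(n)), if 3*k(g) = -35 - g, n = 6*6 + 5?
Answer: -48469/3 ≈ -16156.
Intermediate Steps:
n = 41 (n = 36 + 5 = 41)
k(g) = -35/3 - g/3 (k(g) = (-35 - g)/3 = -35/3 - g/3)
k(128) - (16165 - J(n)) = (-35/3 - 1/3*128) - (16165 - (104 - 1*41)) = (-35/3 - 128/3) - (16165 - (104 - 41)) = -163/3 - (16165 - 1*63) = -163/3 - (16165 - 63) = -163/3 - 1*16102 = -163/3 - 16102 = -48469/3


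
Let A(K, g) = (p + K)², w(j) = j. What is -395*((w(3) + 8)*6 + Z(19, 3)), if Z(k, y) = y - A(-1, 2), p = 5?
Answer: -20935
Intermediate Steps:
A(K, g) = (5 + K)²
Z(k, y) = -16 + y (Z(k, y) = y - (5 - 1)² = y - 1*4² = y - 1*16 = y - 16 = -16 + y)
-395*((w(3) + 8)*6 + Z(19, 3)) = -395*((3 + 8)*6 + (-16 + 3)) = -395*(11*6 - 13) = -395*(66 - 13) = -395*53 = -20935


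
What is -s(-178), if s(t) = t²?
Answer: -31684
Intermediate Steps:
-s(-178) = -1*(-178)² = -1*31684 = -31684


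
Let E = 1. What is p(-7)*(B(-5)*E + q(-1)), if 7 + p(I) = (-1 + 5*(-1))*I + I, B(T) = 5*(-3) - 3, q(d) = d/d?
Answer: -476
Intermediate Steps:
q(d) = 1
B(T) = -18 (B(T) = -15 - 3 = -18)
p(I) = -7 - 5*I (p(I) = -7 + ((-1 + 5*(-1))*I + I) = -7 + ((-1 - 5)*I + I) = -7 + (-6*I + I) = -7 - 5*I)
p(-7)*(B(-5)*E + q(-1)) = (-7 - 5*(-7))*(-18*1 + 1) = (-7 + 35)*(-18 + 1) = 28*(-17) = -476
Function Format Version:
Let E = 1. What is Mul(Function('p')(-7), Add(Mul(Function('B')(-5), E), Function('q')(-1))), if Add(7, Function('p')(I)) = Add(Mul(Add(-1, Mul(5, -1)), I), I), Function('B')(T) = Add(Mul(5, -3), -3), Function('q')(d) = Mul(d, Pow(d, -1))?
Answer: -476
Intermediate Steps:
Function('q')(d) = 1
Function('B')(T) = -18 (Function('B')(T) = Add(-15, -3) = -18)
Function('p')(I) = Add(-7, Mul(-5, I)) (Function('p')(I) = Add(-7, Add(Mul(Add(-1, Mul(5, -1)), I), I)) = Add(-7, Add(Mul(Add(-1, -5), I), I)) = Add(-7, Add(Mul(-6, I), I)) = Add(-7, Mul(-5, I)))
Mul(Function('p')(-7), Add(Mul(Function('B')(-5), E), Function('q')(-1))) = Mul(Add(-7, Mul(-5, -7)), Add(Mul(-18, 1), 1)) = Mul(Add(-7, 35), Add(-18, 1)) = Mul(28, -17) = -476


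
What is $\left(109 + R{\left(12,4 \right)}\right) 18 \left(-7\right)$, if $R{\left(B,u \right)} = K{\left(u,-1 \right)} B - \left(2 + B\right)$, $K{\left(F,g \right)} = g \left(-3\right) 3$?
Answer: $-25578$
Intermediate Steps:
$K{\left(F,g \right)} = - 9 g$ ($K{\left(F,g \right)} = - 3 g 3 = - 9 g$)
$R{\left(B,u \right)} = -2 + 8 B$ ($R{\left(B,u \right)} = \left(-9\right) \left(-1\right) B - \left(2 + B\right) = 9 B - \left(2 + B\right) = -2 + 8 B$)
$\left(109 + R{\left(12,4 \right)}\right) 18 \left(-7\right) = \left(109 + \left(-2 + 8 \cdot 12\right)\right) 18 \left(-7\right) = \left(109 + \left(-2 + 96\right)\right) \left(-126\right) = \left(109 + 94\right) \left(-126\right) = 203 \left(-126\right) = -25578$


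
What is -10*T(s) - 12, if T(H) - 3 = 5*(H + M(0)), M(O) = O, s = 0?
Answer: -42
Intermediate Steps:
T(H) = 3 + 5*H (T(H) = 3 + 5*(H + 0) = 3 + 5*H)
-10*T(s) - 12 = -10*(3 + 5*0) - 12 = -10*(3 + 0) - 12 = -10*3 - 12 = -30 - 12 = -42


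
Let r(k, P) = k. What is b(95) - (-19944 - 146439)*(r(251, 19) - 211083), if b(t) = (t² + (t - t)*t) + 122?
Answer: -35078851509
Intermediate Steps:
b(t) = 122 + t² (b(t) = (t² + 0*t) + 122 = (t² + 0) + 122 = t² + 122 = 122 + t²)
b(95) - (-19944 - 146439)*(r(251, 19) - 211083) = (122 + 95²) - (-19944 - 146439)*(251 - 211083) = (122 + 9025) - (-166383)*(-210832) = 9147 - 1*35078860656 = 9147 - 35078860656 = -35078851509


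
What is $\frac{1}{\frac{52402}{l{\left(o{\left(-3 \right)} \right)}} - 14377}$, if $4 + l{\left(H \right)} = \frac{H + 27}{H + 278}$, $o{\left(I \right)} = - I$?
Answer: $- \frac{547}{15226700} \approx -3.5924 \cdot 10^{-5}$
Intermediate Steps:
$l{\left(H \right)} = -4 + \frac{27 + H}{278 + H}$ ($l{\left(H \right)} = -4 + \frac{H + 27}{H + 278} = -4 + \frac{27 + H}{278 + H}$)
$\frac{1}{\frac{52402}{l{\left(o{\left(-3 \right)} \right)}} - 14377} = \frac{1}{\frac{52402}{\frac{1}{278 - -3} \left(-1085 - 3 \left(\left(-1\right) \left(-3\right)\right)\right)} - 14377} = \frac{1}{\frac{52402}{\frac{1}{278 + 3} \left(-1085 - 9\right)} - 14377} = \frac{1}{\frac{52402}{\frac{1}{281} \left(-1085 - 9\right)} - 14377} = \frac{1}{\frac{52402}{\frac{1}{281} \left(-1094\right)} - 14377} = \frac{1}{\frac{52402}{- \frac{1094}{281}} - 14377} = \frac{1}{52402 \left(- \frac{281}{1094}\right) - 14377} = \frac{1}{- \frac{7362481}{547} - 14377} = \frac{1}{- \frac{15226700}{547}} = - \frac{547}{15226700}$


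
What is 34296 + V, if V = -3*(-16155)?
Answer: 82761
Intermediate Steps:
V = 48465
34296 + V = 34296 + 48465 = 82761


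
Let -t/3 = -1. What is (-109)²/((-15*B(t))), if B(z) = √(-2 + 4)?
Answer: -11881*√2/30 ≈ -560.08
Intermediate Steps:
t = 3 (t = -3*(-1) = 3)
B(z) = √2
(-109)²/((-15*B(t))) = (-109)²/((-15*√2)) = 11881*(-√2/30) = -11881*√2/30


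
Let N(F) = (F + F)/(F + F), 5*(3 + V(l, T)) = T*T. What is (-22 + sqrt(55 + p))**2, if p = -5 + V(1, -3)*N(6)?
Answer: 2664/5 - 88*sqrt(305)/5 ≈ 225.43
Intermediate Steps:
V(l, T) = -3 + T**2/5 (V(l, T) = -3 + (T*T)/5 = -3 + T**2/5)
N(F) = 1 (N(F) = (2*F)/((2*F)) = (2*F)*(1/(2*F)) = 1)
p = -31/5 (p = -5 + (-3 + (1/5)*(-3)**2)*1 = -5 + (-3 + (1/5)*9)*1 = -5 + (-3 + 9/5)*1 = -5 - 6/5*1 = -5 - 6/5 = -31/5 ≈ -6.2000)
(-22 + sqrt(55 + p))**2 = (-22 + sqrt(55 - 31/5))**2 = (-22 + sqrt(244/5))**2 = (-22 + 2*sqrt(305)/5)**2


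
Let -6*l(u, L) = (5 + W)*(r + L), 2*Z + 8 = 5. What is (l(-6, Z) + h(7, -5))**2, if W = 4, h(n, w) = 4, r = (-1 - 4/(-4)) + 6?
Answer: 121/16 ≈ 7.5625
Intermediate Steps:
Z = -3/2 (Z = -4 + (1/2)*5 = -4 + 5/2 = -3/2 ≈ -1.5000)
r = 6 (r = (-1 - 4*(-1/4)) + 6 = (-1 + 1) + 6 = 0 + 6 = 6)
l(u, L) = -9 - 3*L/2 (l(u, L) = -(5 + 4)*(6 + L)/6 = -3*(6 + L)/2 = -(54 + 9*L)/6 = -9 - 3*L/2)
(l(-6, Z) + h(7, -5))**2 = ((-9 - 3/2*(-3/2)) + 4)**2 = ((-9 + 9/4) + 4)**2 = (-27/4 + 4)**2 = (-11/4)**2 = 121/16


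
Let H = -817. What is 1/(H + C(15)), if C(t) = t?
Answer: -1/802 ≈ -0.0012469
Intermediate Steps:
1/(H + C(15)) = 1/(-817 + 15) = 1/(-802) = -1/802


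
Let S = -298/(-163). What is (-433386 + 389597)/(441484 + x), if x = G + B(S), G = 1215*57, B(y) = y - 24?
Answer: -7137607/83246843 ≈ -0.085740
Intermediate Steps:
S = 298/163 (S = -298*(-1/163) = 298/163 ≈ 1.8282)
B(y) = -24 + y
G = 69255
x = 11284951/163 (x = 69255 + (-24 + 298/163) = 69255 - 3614/163 = 11284951/163 ≈ 69233.)
(-433386 + 389597)/(441484 + x) = (-433386 + 389597)/(441484 + 11284951/163) = -43789/83246843/163 = -43789*163/83246843 = -7137607/83246843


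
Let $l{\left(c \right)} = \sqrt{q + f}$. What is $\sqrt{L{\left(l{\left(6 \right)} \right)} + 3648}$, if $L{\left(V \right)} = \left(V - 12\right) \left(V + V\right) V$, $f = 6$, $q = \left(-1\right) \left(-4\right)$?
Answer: $2 \sqrt{852 + 5 \sqrt{10}} \approx 58.917$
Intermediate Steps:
$q = 4$
$l{\left(c \right)} = \sqrt{10}$ ($l{\left(c \right)} = \sqrt{4 + 6} = \sqrt{10}$)
$L{\left(V \right)} = 2 V^{2} \left(-12 + V\right)$ ($L{\left(V \right)} = \left(-12 + V\right) 2 V V = 2 V \left(-12 + V\right) V = 2 V^{2} \left(-12 + V\right)$)
$\sqrt{L{\left(l{\left(6 \right)} \right)} + 3648} = \sqrt{2 \left(\sqrt{10}\right)^{2} \left(-12 + \sqrt{10}\right) + 3648} = \sqrt{2 \cdot 10 \left(-12 + \sqrt{10}\right) + 3648} = \sqrt{\left(-240 + 20 \sqrt{10}\right) + 3648} = \sqrt{3408 + 20 \sqrt{10}}$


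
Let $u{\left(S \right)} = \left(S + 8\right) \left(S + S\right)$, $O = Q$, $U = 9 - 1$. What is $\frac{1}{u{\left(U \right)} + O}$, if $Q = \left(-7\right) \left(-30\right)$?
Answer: $\frac{1}{466} \approx 0.0021459$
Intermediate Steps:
$U = 8$
$Q = 210$
$O = 210$
$u{\left(S \right)} = 2 S \left(8 + S\right)$ ($u{\left(S \right)} = \left(8 + S\right) 2 S = 2 S \left(8 + S\right)$)
$\frac{1}{u{\left(U \right)} + O} = \frac{1}{2 \cdot 8 \left(8 + 8\right) + 210} = \frac{1}{2 \cdot 8 \cdot 16 + 210} = \frac{1}{256 + 210} = \frac{1}{466}$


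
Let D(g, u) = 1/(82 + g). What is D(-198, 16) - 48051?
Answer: -5573917/116 ≈ -48051.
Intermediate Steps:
D(-198, 16) - 48051 = 1/(82 - 198) - 48051 = 1/(-116) - 48051 = -1/116 - 48051 = -5573917/116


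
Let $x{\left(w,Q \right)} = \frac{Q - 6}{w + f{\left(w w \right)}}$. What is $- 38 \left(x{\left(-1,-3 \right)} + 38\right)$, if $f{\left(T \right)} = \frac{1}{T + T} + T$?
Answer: $-760$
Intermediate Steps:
$f{\left(T \right)} = T + \frac{1}{2 T}$ ($f{\left(T \right)} = \frac{1}{2 T} + T = T + \frac{1}{2 T}$)
$x{\left(w,Q \right)} = \frac{-6 + Q}{w + w^{2} + \frac{1}{2 w^{2}}}$ ($x{\left(w,Q \right)} = \frac{Q - 6}{w + \left(w w + \frac{1}{2 w w}\right)} = \frac{-6 + Q}{w + \left(w^{2} + \frac{1}{2 w^{2}}\right)} = \frac{-6 + Q}{w + w^{2} + \frac{1}{2 w^{2}}}$)
$- 38 \left(x{\left(-1,-3 \right)} + 38\right) = - 38 \left(\frac{2 \left(-1\right)^{2} \left(-6 - 3\right)}{1 + 2 \left(-1\right)^{3} + 2 \left(-1\right)^{4}} + 38\right) = - 38 \left(2 \cdot 1 \frac{1}{1 + 2 \left(-1\right) + 2 \cdot 1} \left(-9\right) + 38\right) = - 38 \left(2 \cdot 1 \frac{1}{1 - 2 + 2} \left(-9\right) + 38\right) = - 38 \left(2 \cdot 1 \cdot 1^{-1} \left(-9\right) + 38\right) = - 38 \left(2 \cdot 1 \cdot 1 \left(-9\right) + 38\right) = - 38 \left(-18 + 38\right) = \left(-38\right) 20 = -760$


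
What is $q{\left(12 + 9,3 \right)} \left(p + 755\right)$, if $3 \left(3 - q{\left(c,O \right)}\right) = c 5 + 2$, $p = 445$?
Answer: $-39200$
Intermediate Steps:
$q{\left(c,O \right)} = \frac{7}{3} - \frac{5 c}{3}$ ($q{\left(c,O \right)} = 3 - \frac{c 5 + 2}{3} = 3 - \frac{5 c + 2}{3} = 3 - \frac{2 + 5 c}{3} = 3 - \left(\frac{2}{3} + \frac{5 c}{3}\right) = \frac{7}{3} - \frac{5 c}{3}$)
$q{\left(12 + 9,3 \right)} \left(p + 755\right) = \left(\frac{7}{3} - \frac{5 \left(12 + 9\right)}{3}\right) \left(445 + 755\right) = \left(\frac{7}{3} - 35\right) 1200 = \left(- \frac{98}{3}\right) 1200 = -39200$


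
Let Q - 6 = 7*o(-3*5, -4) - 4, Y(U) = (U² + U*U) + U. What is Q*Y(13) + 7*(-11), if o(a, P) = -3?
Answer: -6746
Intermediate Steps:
Y(U) = U + 2*U² (Y(U) = (U² + U²) + U = 2*U² + U = U + 2*U²)
Q = -19 (Q = 6 + (7*(-3) - 4) = 6 + (-21 - 4) = 6 - 25 = -19)
Q*Y(13) + 7*(-11) = -247*(1 + 2*13) + 7*(-11) = -247*(1 + 26) - 77 = -247*27 - 77 = -19*351 - 77 = -6669 - 77 = -6746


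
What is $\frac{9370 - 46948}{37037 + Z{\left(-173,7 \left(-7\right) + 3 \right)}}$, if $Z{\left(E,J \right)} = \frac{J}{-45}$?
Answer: $- \frac{1691010}{1666711} \approx -1.0146$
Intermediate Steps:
$Z{\left(E,J \right)} = - \frac{J}{45}$ ($Z{\left(E,J \right)} = J \left(- \frac{1}{45}\right) = - \frac{J}{45}$)
$\frac{9370 - 46948}{37037 + Z{\left(-173,7 \left(-7\right) + 3 \right)}} = \frac{9370 - 46948}{37037 - \frac{7 \left(-7\right) + 3}{45}} = - \frac{37578}{37037 - \frac{-49 + 3}{45}} = - \frac{37578}{37037 - - \frac{46}{45}} = - \frac{37578}{37037 + \frac{46}{45}} = - \frac{37578}{\frac{1666711}{45}} = \left(-37578\right) \frac{45}{1666711} = - \frac{1691010}{1666711}$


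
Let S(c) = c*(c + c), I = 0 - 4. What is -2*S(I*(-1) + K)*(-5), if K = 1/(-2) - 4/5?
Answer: 729/5 ≈ 145.80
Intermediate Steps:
I = -4
K = -13/10 (K = 1*(-½) - 4*⅕ = -½ - ⅘ = -13/10 ≈ -1.3000)
S(c) = 2*c² (S(c) = c*(2*c) = 2*c²)
-2*S(I*(-1) + K)*(-5) = -4*(-4*(-1) - 13/10)²*(-5) = -4*(4 - 13/10)²*(-5) = -4*(27/10)²*(-5) = -4*729/100*(-5) = -2*729/50*(-5) = -729/25*(-5) = 729/5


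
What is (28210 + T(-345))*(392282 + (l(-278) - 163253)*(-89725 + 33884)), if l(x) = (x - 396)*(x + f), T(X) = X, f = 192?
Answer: 163841611498315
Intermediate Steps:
l(x) = (-396 + x)*(192 + x) (l(x) = (x - 396)*(x + 192) = (-396 + x)*(192 + x))
(28210 + T(-345))*(392282 + (l(-278) - 163253)*(-89725 + 33884)) = (28210 - 345)*(392282 + ((-76032 + (-278)² - 204*(-278)) - 163253)*(-89725 + 33884)) = 27865*(392282 + ((-76032 + 77284 + 56712) - 163253)*(-55841)) = 27865*(392282 + (57964 - 163253)*(-55841)) = 27865*(392282 - 105289*(-55841)) = 27865*(392282 + 5879443049) = 27865*5879835331 = 163841611498315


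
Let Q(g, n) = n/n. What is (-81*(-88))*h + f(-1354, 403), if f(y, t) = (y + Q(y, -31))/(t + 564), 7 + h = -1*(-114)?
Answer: 737525679/967 ≈ 7.6270e+5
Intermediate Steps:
Q(g, n) = 1
h = 107 (h = -7 - 1*(-114) = -7 + 114 = 107)
f(y, t) = (1 + y)/(564 + t) (f(y, t) = (y + 1)/(t + 564) = (1 + y)/(564 + t))
(-81*(-88))*h + f(-1354, 403) = -81*(-88)*107 + (1 - 1354)/(564 + 403) = 7128*107 - 1353/967 = 762696 + (1/967)*(-1353) = 762696 - 1353/967 = 737525679/967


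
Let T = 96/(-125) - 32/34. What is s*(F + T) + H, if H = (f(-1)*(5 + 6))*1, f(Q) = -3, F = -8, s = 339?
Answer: -7064373/2125 ≈ -3324.4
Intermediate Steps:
T = -3632/2125 (T = 96*(-1/125) - 32*1/34 = -96/125 - 16/17 = -3632/2125 ≈ -1.7092)
H = -33 (H = -3*(5 + 6)*1 = -3*11*1 = -33*1 = -33)
s*(F + T) + H = 339*(-8 - 3632/2125) - 33 = 339*(-20632/2125) - 33 = -6994248/2125 - 33 = -7064373/2125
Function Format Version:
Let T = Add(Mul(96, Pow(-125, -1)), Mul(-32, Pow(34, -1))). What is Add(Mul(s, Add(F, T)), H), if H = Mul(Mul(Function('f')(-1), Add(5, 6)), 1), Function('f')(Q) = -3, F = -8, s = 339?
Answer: Rational(-7064373, 2125) ≈ -3324.4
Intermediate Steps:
T = Rational(-3632, 2125) (T = Add(Mul(96, Rational(-1, 125)), Mul(-32, Rational(1, 34))) = Add(Rational(-96, 125), Rational(-16, 17)) = Rational(-3632, 2125) ≈ -1.7092)
H = -33 (H = Mul(Mul(-3, Add(5, 6)), 1) = Mul(Mul(-3, 11), 1) = Mul(-33, 1) = -33)
Add(Mul(s, Add(F, T)), H) = Add(Mul(339, Add(-8, Rational(-3632, 2125))), -33) = Add(Mul(339, Rational(-20632, 2125)), -33) = Add(Rational(-6994248, 2125), -33) = Rational(-7064373, 2125)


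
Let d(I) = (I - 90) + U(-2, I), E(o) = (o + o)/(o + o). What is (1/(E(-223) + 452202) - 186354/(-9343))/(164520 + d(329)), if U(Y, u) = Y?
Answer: 84269847205/696087225156153 ≈ 0.00012106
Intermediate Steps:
E(o) = 1 (E(o) = (2*o)/((2*o)) = (2*o)*(1/(2*o)) = 1)
d(I) = -92 + I (d(I) = (I - 90) - 2 = (-90 + I) - 2 = -92 + I)
(1/(E(-223) + 452202) - 186354/(-9343))/(164520 + d(329)) = (1/(1 + 452202) - 186354/(-9343))/(164520 + (-92 + 329)) = (1/452203 - 186354*(-1/9343))/(164520 + 237) = (1/452203 + 186354/9343)/164757 = (84269847205/4224932629)*(1/164757) = 84269847205/696087225156153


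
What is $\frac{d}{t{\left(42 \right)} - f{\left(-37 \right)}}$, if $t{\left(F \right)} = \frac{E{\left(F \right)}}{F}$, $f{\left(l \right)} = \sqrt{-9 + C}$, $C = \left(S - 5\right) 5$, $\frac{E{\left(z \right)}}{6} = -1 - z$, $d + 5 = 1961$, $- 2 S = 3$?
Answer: $- \frac{1177512}{7765} + \frac{95844 i \sqrt{166}}{7765} \approx -151.64 + 159.03 i$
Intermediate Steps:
$S = - \frac{3}{2}$ ($S = \left(- \frac{1}{2}\right) 3 = - \frac{3}{2} \approx -1.5$)
$d = 1956$ ($d = -5 + 1961 = 1956$)
$E{\left(z \right)} = -6 - 6 z$ ($E{\left(z \right)} = 6 \left(-1 - z\right) = -6 - 6 z$)
$C = - \frac{65}{2}$ ($C = \left(- \frac{3}{2} - 5\right) 5 = \left(- \frac{13}{2}\right) 5 = - \frac{65}{2} \approx -32.5$)
$f{\left(l \right)} = \frac{i \sqrt{166}}{2}$ ($f{\left(l \right)} = \sqrt{-9 - \frac{65}{2}} = \sqrt{- \frac{83}{2}} = \frac{i \sqrt{166}}{2}$)
$t{\left(F \right)} = \frac{-6 - 6 F}{F}$
$\frac{d}{t{\left(42 \right)} - f{\left(-37 \right)}} = \frac{1956}{\left(-6 - \frac{6}{42}\right) - \frac{i \sqrt{166}}{2}} = \frac{1956}{\left(-6 - \frac{1}{7}\right) - \frac{i \sqrt{166}}{2}} = \frac{1956}{- \frac{43}{7} - \frac{i \sqrt{166}}{2}}$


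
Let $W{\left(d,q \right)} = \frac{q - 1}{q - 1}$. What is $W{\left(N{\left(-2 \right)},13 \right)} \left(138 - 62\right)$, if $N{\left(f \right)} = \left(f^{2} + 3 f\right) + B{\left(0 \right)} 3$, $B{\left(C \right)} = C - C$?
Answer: $76$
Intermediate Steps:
$B{\left(C \right)} = 0$
$N{\left(f \right)} = f^{2} + 3 f$ ($N{\left(f \right)} = \left(f^{2} + 3 f\right) + 0 \cdot 3 = \left(f^{2} + 3 f\right) + 0 = f^{2} + 3 f$)
$W{\left(d,q \right)} = 1$ ($W{\left(d,q \right)} = \frac{-1 + q}{-1 + q} = 1$)
$W{\left(N{\left(-2 \right)},13 \right)} \left(138 - 62\right) = 1 \left(138 - 62\right) = 1 \cdot 76 = 76$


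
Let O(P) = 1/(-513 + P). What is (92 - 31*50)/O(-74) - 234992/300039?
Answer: 256786943002/300039 ≈ 8.5585e+5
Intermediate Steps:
(92 - 31*50)/O(-74) - 234992/300039 = (92 - 31*50)/(1/(-513 - 74)) - 234992/300039 = (92 - 1550)/(1/(-587)) - 234992*1/300039 = -1458/(-1/587) - 234992/300039 = -1458*(-587) - 234992/300039 = 855846 - 234992/300039 = 256786943002/300039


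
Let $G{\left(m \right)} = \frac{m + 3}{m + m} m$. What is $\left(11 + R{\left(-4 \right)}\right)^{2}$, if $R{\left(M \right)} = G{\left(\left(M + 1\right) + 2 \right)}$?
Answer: $144$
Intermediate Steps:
$G{\left(m \right)} = \frac{3}{2} + \frac{m}{2}$ ($G{\left(m \right)} = \frac{3 + m}{2 m} m = \frac{3}{2} + \frac{m}{2}$)
$R{\left(M \right)} = 3 + \frac{M}{2}$ ($R{\left(M \right)} = \frac{3}{2} + \frac{\left(M + 1\right) + 2}{2} = \frac{3}{2} + \frac{\left(1 + M\right) + 2}{2} = \frac{3}{2} + \frac{3 + M}{2} = \frac{3}{2} + \left(\frac{3}{2} + \frac{M}{2}\right) = 3 + \frac{M}{2}$)
$\left(11 + R{\left(-4 \right)}\right)^{2} = \left(11 + \left(3 + \frac{1}{2} \left(-4\right)\right)\right)^{2} = \left(11 + \left(3 - 2\right)\right)^{2} = \left(11 + 1\right)^{2} = 12^{2} = 144$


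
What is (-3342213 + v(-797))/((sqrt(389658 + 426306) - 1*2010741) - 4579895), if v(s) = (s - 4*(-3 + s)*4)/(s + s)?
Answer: 8777902539861975/17309438104310002 + 5327499525*sqrt(203991)/34618876208620004 ≈ 0.50719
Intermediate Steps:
v(s) = (48 - 15*s)/(2*s) (v(s) = (s + (12 - 4*s)*4)/((2*s)) = (s + (48 - 16*s))*(1/(2*s)) = (48 - 15*s)*(1/(2*s)) = (48 - 15*s)/(2*s))
(-3342213 + v(-797))/((sqrt(389658 + 426306) - 1*2010741) - 4579895) = (-3342213 + (-15/2 + 24/(-797)))/((sqrt(389658 + 426306) - 1*2010741) - 4579895) = (-3342213 + (-15/2 + 24*(-1/797)))/((sqrt(815964) - 2010741) - 4579895) = (-3342213 + (-15/2 - 24/797))/((2*sqrt(203991) - 2010741) - 4579895) = (-3342213 - 12003/1594)/((-2010741 + 2*sqrt(203991)) - 4579895) = -5327499525/(1594*(-6590636 + 2*sqrt(203991)))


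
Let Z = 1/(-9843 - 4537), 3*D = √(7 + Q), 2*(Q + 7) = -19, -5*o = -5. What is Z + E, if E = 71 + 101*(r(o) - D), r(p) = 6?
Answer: 9735259/14380 - 101*I*√38/6 ≈ 677.0 - 103.77*I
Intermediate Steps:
o = 1 (o = -⅕*(-5) = 1)
Q = -33/2 (Q = -7 + (½)*(-19) = -7 - 19/2 = -33/2 ≈ -16.500)
D = I*√38/6 (D = √(7 - 33/2)/3 = √(-19/2)/3 = (I*√38/2)/3 = I*√38/6 ≈ 1.0274*I)
Z = -1/14380 (Z = 1/(-14380) = -1/14380 ≈ -6.9541e-5)
E = 677 - 101*I*√38/6 (E = 71 + 101*(6 - I*√38/6) = 71 + (606 - 101*I*√38/6) = 677 - 101*I*√38/6 ≈ 677.0 - 103.77*I)
Z + E = -1/14380 + (677 - 101*I*√38/6) = 9735259/14380 - 101*I*√38/6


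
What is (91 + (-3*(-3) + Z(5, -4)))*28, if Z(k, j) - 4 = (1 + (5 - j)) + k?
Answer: 3332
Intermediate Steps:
Z(k, j) = 10 + k - j (Z(k, j) = 4 + ((1 + (5 - j)) + k) = 4 + ((6 - j) + k) = 4 + (6 + k - j) = 10 + k - j)
(91 + (-3*(-3) + Z(5, -4)))*28 = (91 + (-3*(-3) + (10 + 5 - 1*(-4))))*28 = (91 + (9 + (10 + 5 + 4)))*28 = (91 + (9 + 19))*28 = (91 + 28)*28 = 119*28 = 3332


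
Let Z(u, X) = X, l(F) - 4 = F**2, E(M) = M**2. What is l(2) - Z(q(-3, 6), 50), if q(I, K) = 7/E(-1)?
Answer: -42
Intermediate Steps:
l(F) = 4 + F**2
q(I, K) = 7 (q(I, K) = 7/((-1)**2) = 7/1 = 7*1 = 7)
l(2) - Z(q(-3, 6), 50) = (4 + 2**2) - 1*50 = (4 + 4) - 50 = 8 - 50 = -42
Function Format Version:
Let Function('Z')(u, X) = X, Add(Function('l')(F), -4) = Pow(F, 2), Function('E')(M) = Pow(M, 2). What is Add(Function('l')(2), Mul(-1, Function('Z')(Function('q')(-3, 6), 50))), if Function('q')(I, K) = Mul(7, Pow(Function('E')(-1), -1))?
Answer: -42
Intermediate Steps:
Function('l')(F) = Add(4, Pow(F, 2))
Function('q')(I, K) = 7 (Function('q')(I, K) = Mul(7, Pow(Pow(-1, 2), -1)) = Mul(7, Pow(1, -1)) = Mul(7, 1) = 7)
Add(Function('l')(2), Mul(-1, Function('Z')(Function('q')(-3, 6), 50))) = Add(Add(4, Pow(2, 2)), Mul(-1, 50)) = Add(Add(4, 4), -50) = Add(8, -50) = -42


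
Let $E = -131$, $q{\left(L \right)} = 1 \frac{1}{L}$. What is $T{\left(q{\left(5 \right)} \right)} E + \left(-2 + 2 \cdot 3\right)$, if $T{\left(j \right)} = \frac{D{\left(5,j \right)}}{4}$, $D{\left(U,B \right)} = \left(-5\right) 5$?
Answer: $\frac{3291}{4} \approx 822.75$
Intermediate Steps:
$q{\left(L \right)} = \frac{1}{L}$
$D{\left(U,B \right)} = -25$
$T{\left(j \right)} = - \frac{25}{4}$
$T{\left(q{\left(5 \right)} \right)} E + \left(-2 + 2 \cdot 3\right) = \left(- \frac{25}{4}\right) \left(-131\right) + \left(-2 + 2 \cdot 3\right) = \frac{3275}{4} + \left(-2 + 6\right) = \frac{3275}{4} + 4 = \frac{3291}{4}$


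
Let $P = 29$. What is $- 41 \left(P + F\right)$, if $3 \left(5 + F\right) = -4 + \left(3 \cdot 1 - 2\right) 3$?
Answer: $- \frac{2911}{3} \approx -970.33$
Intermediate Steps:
$F = - \frac{16}{3}$ ($F = -5 + \frac{-4 + \left(3 \cdot 1 - 2\right) 3}{3} = -5 + \frac{-4 + \left(3 - 2\right) 3}{3} = -5 + \frac{-4 + 1 \cdot 3}{3} = -5 + \frac{-4 + 3}{3} = -5 + \frac{1}{3} \left(-1\right) = -5 - \frac{1}{3} = - \frac{16}{3} \approx -5.3333$)
$- 41 \left(P + F\right) = - 41 \left(29 - \frac{16}{3}\right) = \left(-41\right) \frac{71}{3} = - \frac{2911}{3}$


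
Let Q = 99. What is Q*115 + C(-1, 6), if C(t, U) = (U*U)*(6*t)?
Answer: 11169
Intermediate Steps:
C(t, U) = 6*t*U² (C(t, U) = U²*(6*t) = 6*t*U²)
Q*115 + C(-1, 6) = 99*115 + 6*(-1)*6² = 11385 + 6*(-1)*36 = 11385 - 216 = 11169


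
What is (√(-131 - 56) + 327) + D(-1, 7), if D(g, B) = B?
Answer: 334 + I*√187 ≈ 334.0 + 13.675*I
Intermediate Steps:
(√(-131 - 56) + 327) + D(-1, 7) = (√(-131 - 56) + 327) + 7 = (√(-187) + 327) + 7 = (I*√187 + 327) + 7 = (327 + I*√187) + 7 = 334 + I*√187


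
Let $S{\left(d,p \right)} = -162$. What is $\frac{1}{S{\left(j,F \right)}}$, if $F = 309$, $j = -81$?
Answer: $- \frac{1}{162} \approx -0.0061728$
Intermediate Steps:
$\frac{1}{S{\left(j,F \right)}} = \frac{1}{-162} = - \frac{1}{162}$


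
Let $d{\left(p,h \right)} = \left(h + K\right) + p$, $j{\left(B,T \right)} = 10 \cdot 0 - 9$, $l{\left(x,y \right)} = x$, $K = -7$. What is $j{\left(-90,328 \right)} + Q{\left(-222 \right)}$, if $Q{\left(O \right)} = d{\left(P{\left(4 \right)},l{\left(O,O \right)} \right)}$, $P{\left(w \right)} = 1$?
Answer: $-237$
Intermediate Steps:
$j{\left(B,T \right)} = -9$ ($j{\left(B,T \right)} = 0 - 9 = -9$)
$d{\left(p,h \right)} = -7 + h + p$ ($d{\left(p,h \right)} = \left(h - 7\right) + p = \left(-7 + h\right) + p = -7 + h + p$)
$Q{\left(O \right)} = -6 + O$ ($Q{\left(O \right)} = -7 + O + 1 = -6 + O$)
$j{\left(-90,328 \right)} + Q{\left(-222 \right)} = -9 - 228 = -237$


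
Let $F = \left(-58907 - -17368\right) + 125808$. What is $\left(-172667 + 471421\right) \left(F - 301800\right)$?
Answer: $-64988256374$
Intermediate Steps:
$F = 84269$ ($F = \left(-58907 + 17368\right) + 125808 = -41539 + 125808 = 84269$)
$\left(-172667 + 471421\right) \left(F - 301800\right) = \left(-172667 + 471421\right) \left(84269 - 301800\right) = 298754 \left(-217531\right) = -64988256374$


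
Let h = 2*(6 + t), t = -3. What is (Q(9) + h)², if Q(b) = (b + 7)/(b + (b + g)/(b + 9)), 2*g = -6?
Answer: 2916/49 ≈ 59.510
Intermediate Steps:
g = -3 (g = (½)*(-6) = -3)
Q(b) = (7 + b)/(b + (-3 + b)/(9 + b)) (Q(b) = (b + 7)/(b + (b - 3)/(b + 9)) = (7 + b)/(b + (-3 + b)/(9 + b)))
h = 6 (h = 2*(6 - 3) = 2*3 = 6)
(Q(9) + h)² = ((63 + 9² + 16*9)/(-3 + 9² + 10*9) + 6)² = ((63 + 81 + 144)/(-3 + 81 + 90) + 6)² = (288/168 + 6)² = ((1/168)*288 + 6)² = (12/7 + 6)² = (54/7)² = 2916/49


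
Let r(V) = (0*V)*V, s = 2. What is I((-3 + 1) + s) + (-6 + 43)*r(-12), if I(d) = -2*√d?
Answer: 0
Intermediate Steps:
r(V) = 0 (r(V) = 0*V = 0)
I((-3 + 1) + s) + (-6 + 43)*r(-12) = -2*√((-3 + 1) + 2) + (-6 + 43)*0 = -2*√(-2 + 2) + 37*0 = -2*√0 + 0 = -2*0 + 0 = 0 + 0 = 0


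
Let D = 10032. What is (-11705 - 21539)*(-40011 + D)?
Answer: 996621876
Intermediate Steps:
(-11705 - 21539)*(-40011 + D) = (-11705 - 21539)*(-40011 + 10032) = -33244*(-29979) = 996621876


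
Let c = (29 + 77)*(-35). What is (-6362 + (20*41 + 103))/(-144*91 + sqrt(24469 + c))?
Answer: 71272656/171694057 + 5439*sqrt(20759)/171694057 ≈ 0.41968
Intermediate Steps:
c = -3710 (c = 106*(-35) = -3710)
(-6362 + (20*41 + 103))/(-144*91 + sqrt(24469 + c)) = (-6362 + (20*41 + 103))/(-144*91 + sqrt(24469 - 3710)) = (-6362 + (820 + 103))/(-13104 + sqrt(20759)) = (-6362 + 923)/(-13104 + sqrt(20759)) = -5439/(-13104 + sqrt(20759))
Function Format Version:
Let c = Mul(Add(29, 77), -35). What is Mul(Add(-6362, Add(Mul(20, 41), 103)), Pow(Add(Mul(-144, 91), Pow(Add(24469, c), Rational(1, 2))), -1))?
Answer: Add(Rational(71272656, 171694057), Mul(Rational(5439, 171694057), Pow(20759, Rational(1, 2)))) ≈ 0.41968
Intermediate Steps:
c = -3710 (c = Mul(106, -35) = -3710)
Mul(Add(-6362, Add(Mul(20, 41), 103)), Pow(Add(Mul(-144, 91), Pow(Add(24469, c), Rational(1, 2))), -1)) = Mul(Add(-6362, Add(Mul(20, 41), 103)), Pow(Add(Mul(-144, 91), Pow(Add(24469, -3710), Rational(1, 2))), -1)) = Mul(Add(-6362, Add(820, 103)), Pow(Add(-13104, Pow(20759, Rational(1, 2))), -1)) = Mul(Add(-6362, 923), Pow(Add(-13104, Pow(20759, Rational(1, 2))), -1)) = Mul(-5439, Pow(Add(-13104, Pow(20759, Rational(1, 2))), -1))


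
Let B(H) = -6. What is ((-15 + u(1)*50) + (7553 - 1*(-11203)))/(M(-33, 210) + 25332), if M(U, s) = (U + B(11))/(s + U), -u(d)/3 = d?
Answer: 1096869/1494575 ≈ 0.73390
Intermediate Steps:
u(d) = -3*d
M(U, s) = (-6 + U)/(U + s) (M(U, s) = (U - 6)/(s + U) = (-6 + U)/(U + s))
((-15 + u(1)*50) + (7553 - 1*(-11203)))/(M(-33, 210) + 25332) = ((-15 - 3*1*50) + (7553 - 1*(-11203)))/((-6 - 33)/(-33 + 210) + 25332) = ((-15 - 3*50) + (7553 + 11203))/(-39/177 + 25332) = ((-15 - 150) + 18756)/((1/177)*(-39) + 25332) = (-165 + 18756)/(-13/59 + 25332) = 18591/(1494575/59) = 18591*(59/1494575) = 1096869/1494575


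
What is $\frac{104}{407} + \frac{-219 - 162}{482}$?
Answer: $- \frac{104939}{196174} \approx -0.53493$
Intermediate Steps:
$\frac{104}{407} + \frac{-219 - 162}{482} = 104 \cdot \frac{1}{407} + \left(-219 - 162\right) \frac{1}{482} = \frac{104}{407} - \frac{381}{482} = - \frac{104939}{196174}$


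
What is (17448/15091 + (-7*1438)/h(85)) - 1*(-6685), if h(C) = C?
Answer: 8424660549/1282735 ≈ 6567.7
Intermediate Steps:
(17448/15091 + (-7*1438)/h(85)) - 1*(-6685) = (17448/15091 - 7*1438/85) - 1*(-6685) = (17448*(1/15091) - 10066*1/85) + 6685 = (17448/15091 - 10066/85) + 6685 = -150422926/1282735 + 6685 = 8424660549/1282735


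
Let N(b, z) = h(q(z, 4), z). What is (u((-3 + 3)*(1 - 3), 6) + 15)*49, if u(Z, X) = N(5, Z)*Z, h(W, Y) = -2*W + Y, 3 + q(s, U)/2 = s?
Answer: 735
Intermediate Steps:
q(s, U) = -6 + 2*s
h(W, Y) = Y - 2*W
N(b, z) = 12 - 3*z (N(b, z) = z - 2*(-6 + 2*z) = z + (12 - 4*z) = 12 - 3*z)
u(Z, X) = Z*(12 - 3*Z) (u(Z, X) = (12 - 3*Z)*Z = Z*(12 - 3*Z))
(u((-3 + 3)*(1 - 3), 6) + 15)*49 = (3*((-3 + 3)*(1 - 3))*(4 - (-3 + 3)*(1 - 3)) + 15)*49 = (3*(0*(-2))*(4 - 0*(-2)) + 15)*49 = (3*0*(4 - 1*0) + 15)*49 = (3*0*(4 + 0) + 15)*49 = (3*0*4 + 15)*49 = (0 + 15)*49 = 15*49 = 735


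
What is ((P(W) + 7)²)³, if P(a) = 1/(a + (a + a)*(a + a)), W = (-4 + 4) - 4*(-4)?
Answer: 148986249059193125259681/1265319018496000000 ≈ 1.1775e+5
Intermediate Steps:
W = 16 (W = 0 + 16 = 16)
P(a) = 1/(a + 4*a²) (P(a) = 1/(a + (2*a)*(2*a)) = 1/(a + 4*a²))
((P(W) + 7)²)³ = ((1/(16*(1 + 4*16)) + 7)²)³ = ((1/(16*(1 + 64)) + 7)²)³ = (((1/16)/65 + 7)²)³ = (((1/16)*(1/65) + 7)²)³ = ((1/1040 + 7)²)³ = ((7281/1040)²)³ = (53012961/1081600)³ = 148986249059193125259681/1265319018496000000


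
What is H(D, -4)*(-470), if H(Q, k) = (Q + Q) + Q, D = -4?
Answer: 5640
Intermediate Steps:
H(Q, k) = 3*Q (H(Q, k) = 2*Q + Q = 3*Q)
H(D, -4)*(-470) = (3*(-4))*(-470) = -12*(-470) = 5640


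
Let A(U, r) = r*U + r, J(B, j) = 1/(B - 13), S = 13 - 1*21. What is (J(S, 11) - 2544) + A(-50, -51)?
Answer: -946/21 ≈ -45.048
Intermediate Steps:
S = -8 (S = 13 - 21 = -8)
J(B, j) = 1/(-13 + B)
A(U, r) = r + U*r (A(U, r) = U*r + r = r + U*r)
(J(S, 11) - 2544) + A(-50, -51) = (1/(-13 - 8) - 2544) - 51*(1 - 50) = (1/(-21) - 2544) - 51*(-49) = (-1/21 - 2544) + 2499 = -53425/21 + 2499 = -946/21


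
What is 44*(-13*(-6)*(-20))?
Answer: -68640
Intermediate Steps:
44*(-13*(-6)*(-20)) = 44*(78*(-20)) = 44*(-1560) = -68640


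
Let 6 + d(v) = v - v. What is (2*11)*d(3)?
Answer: -132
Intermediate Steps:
d(v) = -6 (d(v) = -6 + (v - v) = -6 + 0 = -6)
(2*11)*d(3) = (2*11)*(-6) = 22*(-6) = -132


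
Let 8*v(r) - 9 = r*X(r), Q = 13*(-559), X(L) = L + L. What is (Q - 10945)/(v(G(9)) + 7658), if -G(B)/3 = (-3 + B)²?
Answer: -145696/84601 ≈ -1.7222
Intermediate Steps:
G(B) = -3*(-3 + B)²
X(L) = 2*L
Q = -7267
v(r) = 9/8 + r²/4 (v(r) = 9/8 + (r*(2*r))/8 = 9/8 + (2*r²)/8 = 9/8 + r²/4)
(Q - 10945)/(v(G(9)) + 7658) = (-7267 - 10945)/((9/8 + (-3*(-3 + 9)²)²/4) + 7658) = -18212/((9/8 + (-3*6²)²/4) + 7658) = -18212/((9/8 + (-3*36)²/4) + 7658) = -18212/((9/8 + (¼)*(-108)²) + 7658) = -18212/((9/8 + (¼)*11664) + 7658) = -18212/((9/8 + 2916) + 7658) = -18212/(23337/8 + 7658) = -18212/84601/8 = -18212*8/84601 = -145696/84601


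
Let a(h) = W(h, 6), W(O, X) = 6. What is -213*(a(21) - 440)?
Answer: 92442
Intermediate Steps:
a(h) = 6
-213*(a(21) - 440) = -213*(6 - 440) = -213*(-434) = 92442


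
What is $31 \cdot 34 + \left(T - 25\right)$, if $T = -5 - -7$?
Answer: $1031$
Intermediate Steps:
$T = 2$ ($T = -5 + 7 = 2$)
$31 \cdot 34 + \left(T - 25\right) = 31 \cdot 34 + \left(2 - 25\right) = 1054 - 23 = 1031$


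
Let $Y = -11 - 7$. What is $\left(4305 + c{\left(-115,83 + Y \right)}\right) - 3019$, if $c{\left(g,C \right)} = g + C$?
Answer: $1236$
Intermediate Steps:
$Y = -18$ ($Y = -11 - 7 = -18$)
$c{\left(g,C \right)} = C + g$
$\left(4305 + c{\left(-115,83 + Y \right)}\right) - 3019 = \left(4305 + \left(\left(83 - 18\right) - 115\right)\right) - 3019 = \left(4305 + \left(65 - 115\right)\right) - 3019 = \left(4305 - 50\right) - 3019 = 4255 - 3019 = 1236$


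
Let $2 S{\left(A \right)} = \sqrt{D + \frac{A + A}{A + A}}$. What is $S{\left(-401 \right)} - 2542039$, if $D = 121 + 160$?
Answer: $-2542039 + \frac{\sqrt{282}}{2} \approx -2.542 \cdot 10^{6}$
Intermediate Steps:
$D = 281$
$S{\left(A \right)} = \frac{\sqrt{282}}{2}$ ($S{\left(A \right)} = \frac{\sqrt{281 + \frac{A + A}{A + A}}}{2} = \frac{\sqrt{281 + \frac{2 A}{2 A}}}{2} = \frac{\sqrt{281 + 2 A \frac{1}{2 A}}}{2} = \frac{\sqrt{281 + 1}}{2} = \frac{\sqrt{282}}{2}$)
$S{\left(-401 \right)} - 2542039 = \frac{\sqrt{282}}{2} - 2542039 = -2542039 + \frac{\sqrt{282}}{2}$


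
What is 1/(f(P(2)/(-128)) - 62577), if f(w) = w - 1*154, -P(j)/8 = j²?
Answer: -4/250923 ≈ -1.5941e-5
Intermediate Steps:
P(j) = -8*j²
f(w) = -154 + w (f(w) = w - 154 = -154 + w)
1/(f(P(2)/(-128)) - 62577) = 1/((-154 - 8*2²/(-128)) - 62577) = 1/((-154 - 8*4*(-1/128)) - 62577) = 1/((-154 - 32*(-1/128)) - 62577) = 1/((-154 + ¼) - 62577) = 1/(-615/4 - 62577) = 1/(-250923/4) = -4/250923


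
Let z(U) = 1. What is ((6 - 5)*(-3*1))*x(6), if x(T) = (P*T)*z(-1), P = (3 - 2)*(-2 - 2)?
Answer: 72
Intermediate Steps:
P = -4 (P = 1*(-4) = -4)
x(T) = -4*T (x(T) = -4*T*1 = -4*T)
((6 - 5)*(-3*1))*x(6) = ((6 - 5)*(-3*1))*(-4*6) = (1*(-3))*(-24) = -3*(-24) = 72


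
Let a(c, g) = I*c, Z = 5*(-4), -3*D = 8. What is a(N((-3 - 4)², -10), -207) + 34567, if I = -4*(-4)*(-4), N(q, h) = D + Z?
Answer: 108053/3 ≈ 36018.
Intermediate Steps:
D = -8/3 (D = -⅓*8 = -8/3 ≈ -2.6667)
Z = -20
N(q, h) = -68/3 (N(q, h) = -8/3 - 20 = -68/3)
I = -64 (I = 16*(-4) = -64)
a(c, g) = -64*c
a(N((-3 - 4)², -10), -207) + 34567 = -64*(-68/3) + 34567 = 4352/3 + 34567 = 108053/3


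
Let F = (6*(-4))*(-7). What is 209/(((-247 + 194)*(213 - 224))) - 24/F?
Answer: 80/371 ≈ 0.21563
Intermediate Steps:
F = 168 (F = -24*(-7) = 168)
209/(((-247 + 194)*(213 - 224))) - 24/F = 209/(((-247 + 194)*(213 - 224))) - 24/168 = 209/((-53*(-11))) - 24*1/168 = 209/583 - ⅐ = 209*(1/583) - ⅐ = 19/53 - ⅐ = 80/371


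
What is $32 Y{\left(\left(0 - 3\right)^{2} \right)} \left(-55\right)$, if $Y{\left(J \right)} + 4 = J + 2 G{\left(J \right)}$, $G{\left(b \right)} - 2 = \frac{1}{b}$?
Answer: $- \frac{146080}{9} \approx -16231.0$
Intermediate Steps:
$G{\left(b \right)} = 2 + \frac{1}{b}$
$Y{\left(J \right)} = J + \frac{2}{J}$ ($Y{\left(J \right)} = -4 + \left(J + 2 \left(2 + \frac{1}{J}\right)\right) = -4 + \left(J + \left(4 + \frac{2}{J}\right)\right) = -4 + \left(4 + J + \frac{2}{J}\right) = J + \frac{2}{J}$)
$32 Y{\left(\left(0 - 3\right)^{2} \right)} \left(-55\right) = 32 \left(\left(0 - 3\right)^{2} + \frac{2}{\left(0 - 3\right)^{2}}\right) \left(-55\right) = 32 \left(\left(-3\right)^{2} + \frac{2}{\left(-3\right)^{2}}\right) \left(-55\right) = 32 \left(9 + \frac{2}{9}\right) \left(-55\right) = 32 \cdot \frac{83}{9} \left(-55\right) = \frac{2656}{9} \left(-55\right) = - \frac{146080}{9}$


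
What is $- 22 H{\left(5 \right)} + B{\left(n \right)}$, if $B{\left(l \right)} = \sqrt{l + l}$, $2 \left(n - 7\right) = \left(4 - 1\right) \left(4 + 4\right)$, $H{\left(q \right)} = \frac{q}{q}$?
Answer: $-22 + \sqrt{38} \approx -15.836$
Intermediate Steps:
$H{\left(q \right)} = 1$
$n = 19$ ($n = 7 + \frac{\left(4 - 1\right) \left(4 + 4\right)}{2} = 7 + \frac{3 \cdot 8}{2} = 7 + \frac{1}{2} \cdot 24 = 7 + 12 = 19$)
$B{\left(l \right)} = \sqrt{2} \sqrt{l}$ ($B{\left(l \right)} = \sqrt{2 l} = \sqrt{2} \sqrt{l}$)
$- 22 H{\left(5 \right)} + B{\left(n \right)} = \left(-22\right) 1 + \sqrt{2} \sqrt{19} = -22 + \sqrt{38}$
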